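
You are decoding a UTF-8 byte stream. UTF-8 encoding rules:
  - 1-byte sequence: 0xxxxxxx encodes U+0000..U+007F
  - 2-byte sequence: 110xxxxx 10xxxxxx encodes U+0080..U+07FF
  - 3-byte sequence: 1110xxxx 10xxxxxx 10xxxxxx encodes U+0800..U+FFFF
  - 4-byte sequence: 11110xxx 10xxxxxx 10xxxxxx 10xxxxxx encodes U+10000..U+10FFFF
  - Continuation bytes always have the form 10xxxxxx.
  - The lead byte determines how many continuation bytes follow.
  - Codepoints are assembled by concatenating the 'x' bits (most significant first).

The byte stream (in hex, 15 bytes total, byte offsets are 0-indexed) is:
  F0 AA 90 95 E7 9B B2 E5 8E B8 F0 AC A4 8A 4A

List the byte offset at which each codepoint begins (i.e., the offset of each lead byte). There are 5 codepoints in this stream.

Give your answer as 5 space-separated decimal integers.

Answer: 0 4 7 10 14

Derivation:
Byte[0]=F0: 4-byte lead, need 3 cont bytes. acc=0x0
Byte[1]=AA: continuation. acc=(acc<<6)|0x2A=0x2A
Byte[2]=90: continuation. acc=(acc<<6)|0x10=0xA90
Byte[3]=95: continuation. acc=(acc<<6)|0x15=0x2A415
Completed: cp=U+2A415 (starts at byte 0)
Byte[4]=E7: 3-byte lead, need 2 cont bytes. acc=0x7
Byte[5]=9B: continuation. acc=(acc<<6)|0x1B=0x1DB
Byte[6]=B2: continuation. acc=(acc<<6)|0x32=0x76F2
Completed: cp=U+76F2 (starts at byte 4)
Byte[7]=E5: 3-byte lead, need 2 cont bytes. acc=0x5
Byte[8]=8E: continuation. acc=(acc<<6)|0x0E=0x14E
Byte[9]=B8: continuation. acc=(acc<<6)|0x38=0x53B8
Completed: cp=U+53B8 (starts at byte 7)
Byte[10]=F0: 4-byte lead, need 3 cont bytes. acc=0x0
Byte[11]=AC: continuation. acc=(acc<<6)|0x2C=0x2C
Byte[12]=A4: continuation. acc=(acc<<6)|0x24=0xB24
Byte[13]=8A: continuation. acc=(acc<<6)|0x0A=0x2C90A
Completed: cp=U+2C90A (starts at byte 10)
Byte[14]=4A: 1-byte ASCII. cp=U+004A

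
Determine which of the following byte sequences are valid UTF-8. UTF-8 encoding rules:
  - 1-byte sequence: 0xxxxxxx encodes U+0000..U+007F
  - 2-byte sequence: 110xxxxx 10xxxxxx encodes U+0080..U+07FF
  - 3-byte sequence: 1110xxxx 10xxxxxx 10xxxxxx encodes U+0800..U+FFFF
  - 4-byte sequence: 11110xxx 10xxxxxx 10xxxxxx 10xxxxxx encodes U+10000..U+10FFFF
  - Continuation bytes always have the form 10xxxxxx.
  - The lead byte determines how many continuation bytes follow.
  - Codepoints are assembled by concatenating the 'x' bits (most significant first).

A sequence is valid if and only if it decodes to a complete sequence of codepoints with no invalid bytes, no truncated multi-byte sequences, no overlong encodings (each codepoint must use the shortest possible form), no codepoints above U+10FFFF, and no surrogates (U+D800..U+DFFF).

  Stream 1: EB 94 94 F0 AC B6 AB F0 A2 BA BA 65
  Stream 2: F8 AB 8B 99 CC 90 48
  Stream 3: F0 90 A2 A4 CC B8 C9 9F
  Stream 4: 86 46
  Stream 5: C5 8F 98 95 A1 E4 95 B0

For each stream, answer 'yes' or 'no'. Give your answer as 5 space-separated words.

Answer: yes no yes no no

Derivation:
Stream 1: decodes cleanly. VALID
Stream 2: error at byte offset 0. INVALID
Stream 3: decodes cleanly. VALID
Stream 4: error at byte offset 0. INVALID
Stream 5: error at byte offset 2. INVALID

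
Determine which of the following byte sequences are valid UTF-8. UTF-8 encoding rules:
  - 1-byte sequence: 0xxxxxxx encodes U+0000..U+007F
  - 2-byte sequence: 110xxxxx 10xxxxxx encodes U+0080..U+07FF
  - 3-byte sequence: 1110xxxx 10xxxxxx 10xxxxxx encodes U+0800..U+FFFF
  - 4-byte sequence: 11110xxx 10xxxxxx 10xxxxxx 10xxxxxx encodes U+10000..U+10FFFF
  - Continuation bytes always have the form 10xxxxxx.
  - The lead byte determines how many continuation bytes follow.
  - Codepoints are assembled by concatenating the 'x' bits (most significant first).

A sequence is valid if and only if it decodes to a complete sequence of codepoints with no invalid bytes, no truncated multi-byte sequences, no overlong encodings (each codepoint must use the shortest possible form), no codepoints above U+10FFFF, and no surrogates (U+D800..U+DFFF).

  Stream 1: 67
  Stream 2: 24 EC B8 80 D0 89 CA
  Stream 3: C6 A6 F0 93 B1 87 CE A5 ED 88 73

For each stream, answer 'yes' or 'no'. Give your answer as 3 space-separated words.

Answer: yes no no

Derivation:
Stream 1: decodes cleanly. VALID
Stream 2: error at byte offset 7. INVALID
Stream 3: error at byte offset 10. INVALID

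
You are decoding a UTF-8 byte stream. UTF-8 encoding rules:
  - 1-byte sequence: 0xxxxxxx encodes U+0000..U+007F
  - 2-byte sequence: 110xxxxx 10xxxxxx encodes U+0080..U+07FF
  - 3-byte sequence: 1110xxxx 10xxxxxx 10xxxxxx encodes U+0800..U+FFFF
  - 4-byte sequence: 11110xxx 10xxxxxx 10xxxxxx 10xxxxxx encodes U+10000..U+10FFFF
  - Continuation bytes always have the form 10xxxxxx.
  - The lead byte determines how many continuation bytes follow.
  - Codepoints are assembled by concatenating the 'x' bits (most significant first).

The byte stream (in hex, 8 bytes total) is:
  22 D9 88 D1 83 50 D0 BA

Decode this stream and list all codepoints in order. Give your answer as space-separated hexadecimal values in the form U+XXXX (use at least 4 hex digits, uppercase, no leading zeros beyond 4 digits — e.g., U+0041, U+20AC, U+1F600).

Answer: U+0022 U+0648 U+0443 U+0050 U+043A

Derivation:
Byte[0]=22: 1-byte ASCII. cp=U+0022
Byte[1]=D9: 2-byte lead, need 1 cont bytes. acc=0x19
Byte[2]=88: continuation. acc=(acc<<6)|0x08=0x648
Completed: cp=U+0648 (starts at byte 1)
Byte[3]=D1: 2-byte lead, need 1 cont bytes. acc=0x11
Byte[4]=83: continuation. acc=(acc<<6)|0x03=0x443
Completed: cp=U+0443 (starts at byte 3)
Byte[5]=50: 1-byte ASCII. cp=U+0050
Byte[6]=D0: 2-byte lead, need 1 cont bytes. acc=0x10
Byte[7]=BA: continuation. acc=(acc<<6)|0x3A=0x43A
Completed: cp=U+043A (starts at byte 6)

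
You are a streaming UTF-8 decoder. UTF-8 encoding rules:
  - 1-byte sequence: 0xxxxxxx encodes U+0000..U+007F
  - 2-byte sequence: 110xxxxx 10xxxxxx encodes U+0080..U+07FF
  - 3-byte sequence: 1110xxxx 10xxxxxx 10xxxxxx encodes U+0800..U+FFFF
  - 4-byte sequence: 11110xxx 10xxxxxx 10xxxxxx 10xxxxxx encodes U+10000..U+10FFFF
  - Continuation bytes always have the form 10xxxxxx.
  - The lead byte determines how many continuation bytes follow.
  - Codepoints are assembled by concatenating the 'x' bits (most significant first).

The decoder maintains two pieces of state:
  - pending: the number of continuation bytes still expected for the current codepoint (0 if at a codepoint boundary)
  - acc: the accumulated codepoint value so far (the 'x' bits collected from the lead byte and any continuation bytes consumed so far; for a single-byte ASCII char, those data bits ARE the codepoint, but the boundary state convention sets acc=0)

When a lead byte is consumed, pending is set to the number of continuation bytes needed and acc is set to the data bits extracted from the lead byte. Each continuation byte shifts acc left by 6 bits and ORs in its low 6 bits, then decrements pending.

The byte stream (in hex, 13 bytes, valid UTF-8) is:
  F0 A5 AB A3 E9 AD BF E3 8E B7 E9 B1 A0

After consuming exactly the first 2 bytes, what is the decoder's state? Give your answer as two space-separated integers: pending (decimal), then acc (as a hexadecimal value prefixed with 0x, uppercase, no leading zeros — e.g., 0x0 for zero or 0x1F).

Answer: 2 0x25

Derivation:
Byte[0]=F0: 4-byte lead. pending=3, acc=0x0
Byte[1]=A5: continuation. acc=(acc<<6)|0x25=0x25, pending=2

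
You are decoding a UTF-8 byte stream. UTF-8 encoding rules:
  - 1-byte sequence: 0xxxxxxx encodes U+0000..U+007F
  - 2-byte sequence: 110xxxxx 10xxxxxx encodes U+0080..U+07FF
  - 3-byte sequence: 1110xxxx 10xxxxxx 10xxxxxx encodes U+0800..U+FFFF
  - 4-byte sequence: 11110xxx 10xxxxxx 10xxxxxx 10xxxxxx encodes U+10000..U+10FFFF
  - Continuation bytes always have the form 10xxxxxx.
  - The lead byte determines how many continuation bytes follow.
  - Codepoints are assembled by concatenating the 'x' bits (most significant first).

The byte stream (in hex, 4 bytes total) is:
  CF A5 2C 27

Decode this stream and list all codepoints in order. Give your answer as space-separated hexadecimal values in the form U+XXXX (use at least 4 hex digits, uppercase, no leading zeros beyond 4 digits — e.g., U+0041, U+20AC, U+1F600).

Answer: U+03E5 U+002C U+0027

Derivation:
Byte[0]=CF: 2-byte lead, need 1 cont bytes. acc=0xF
Byte[1]=A5: continuation. acc=(acc<<6)|0x25=0x3E5
Completed: cp=U+03E5 (starts at byte 0)
Byte[2]=2C: 1-byte ASCII. cp=U+002C
Byte[3]=27: 1-byte ASCII. cp=U+0027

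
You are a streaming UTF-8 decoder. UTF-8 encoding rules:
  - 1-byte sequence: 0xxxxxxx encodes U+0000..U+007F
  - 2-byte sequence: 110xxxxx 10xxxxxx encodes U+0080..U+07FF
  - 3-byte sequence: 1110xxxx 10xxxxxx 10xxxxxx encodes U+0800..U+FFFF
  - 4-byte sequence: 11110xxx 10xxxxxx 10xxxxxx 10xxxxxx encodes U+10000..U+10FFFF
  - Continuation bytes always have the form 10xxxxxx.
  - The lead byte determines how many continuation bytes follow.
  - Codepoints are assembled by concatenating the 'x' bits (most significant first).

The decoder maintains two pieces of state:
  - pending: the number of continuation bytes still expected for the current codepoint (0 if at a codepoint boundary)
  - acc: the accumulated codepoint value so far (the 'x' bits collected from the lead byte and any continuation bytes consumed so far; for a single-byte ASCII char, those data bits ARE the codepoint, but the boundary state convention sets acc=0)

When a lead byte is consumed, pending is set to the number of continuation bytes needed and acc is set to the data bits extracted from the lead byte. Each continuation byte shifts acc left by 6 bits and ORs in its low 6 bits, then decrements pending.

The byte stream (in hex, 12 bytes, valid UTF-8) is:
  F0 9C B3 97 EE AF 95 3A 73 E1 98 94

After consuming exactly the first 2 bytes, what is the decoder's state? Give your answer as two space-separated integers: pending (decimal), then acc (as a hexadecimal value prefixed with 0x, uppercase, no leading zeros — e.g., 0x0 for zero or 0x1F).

Byte[0]=F0: 4-byte lead. pending=3, acc=0x0
Byte[1]=9C: continuation. acc=(acc<<6)|0x1C=0x1C, pending=2

Answer: 2 0x1C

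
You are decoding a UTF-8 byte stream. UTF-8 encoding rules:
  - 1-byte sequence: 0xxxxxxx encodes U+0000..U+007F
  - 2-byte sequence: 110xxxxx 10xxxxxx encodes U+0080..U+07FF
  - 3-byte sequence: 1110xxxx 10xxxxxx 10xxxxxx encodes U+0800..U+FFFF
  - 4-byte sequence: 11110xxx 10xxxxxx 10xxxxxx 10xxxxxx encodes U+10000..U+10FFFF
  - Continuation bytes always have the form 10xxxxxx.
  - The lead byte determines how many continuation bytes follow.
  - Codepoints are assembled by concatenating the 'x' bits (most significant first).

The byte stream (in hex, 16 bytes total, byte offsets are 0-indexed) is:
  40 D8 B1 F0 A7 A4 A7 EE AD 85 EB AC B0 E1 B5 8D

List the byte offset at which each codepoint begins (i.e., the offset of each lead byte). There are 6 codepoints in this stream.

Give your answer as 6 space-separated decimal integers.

Byte[0]=40: 1-byte ASCII. cp=U+0040
Byte[1]=D8: 2-byte lead, need 1 cont bytes. acc=0x18
Byte[2]=B1: continuation. acc=(acc<<6)|0x31=0x631
Completed: cp=U+0631 (starts at byte 1)
Byte[3]=F0: 4-byte lead, need 3 cont bytes. acc=0x0
Byte[4]=A7: continuation. acc=(acc<<6)|0x27=0x27
Byte[5]=A4: continuation. acc=(acc<<6)|0x24=0x9E4
Byte[6]=A7: continuation. acc=(acc<<6)|0x27=0x27927
Completed: cp=U+27927 (starts at byte 3)
Byte[7]=EE: 3-byte lead, need 2 cont bytes. acc=0xE
Byte[8]=AD: continuation. acc=(acc<<6)|0x2D=0x3AD
Byte[9]=85: continuation. acc=(acc<<6)|0x05=0xEB45
Completed: cp=U+EB45 (starts at byte 7)
Byte[10]=EB: 3-byte lead, need 2 cont bytes. acc=0xB
Byte[11]=AC: continuation. acc=(acc<<6)|0x2C=0x2EC
Byte[12]=B0: continuation. acc=(acc<<6)|0x30=0xBB30
Completed: cp=U+BB30 (starts at byte 10)
Byte[13]=E1: 3-byte lead, need 2 cont bytes. acc=0x1
Byte[14]=B5: continuation. acc=(acc<<6)|0x35=0x75
Byte[15]=8D: continuation. acc=(acc<<6)|0x0D=0x1D4D
Completed: cp=U+1D4D (starts at byte 13)

Answer: 0 1 3 7 10 13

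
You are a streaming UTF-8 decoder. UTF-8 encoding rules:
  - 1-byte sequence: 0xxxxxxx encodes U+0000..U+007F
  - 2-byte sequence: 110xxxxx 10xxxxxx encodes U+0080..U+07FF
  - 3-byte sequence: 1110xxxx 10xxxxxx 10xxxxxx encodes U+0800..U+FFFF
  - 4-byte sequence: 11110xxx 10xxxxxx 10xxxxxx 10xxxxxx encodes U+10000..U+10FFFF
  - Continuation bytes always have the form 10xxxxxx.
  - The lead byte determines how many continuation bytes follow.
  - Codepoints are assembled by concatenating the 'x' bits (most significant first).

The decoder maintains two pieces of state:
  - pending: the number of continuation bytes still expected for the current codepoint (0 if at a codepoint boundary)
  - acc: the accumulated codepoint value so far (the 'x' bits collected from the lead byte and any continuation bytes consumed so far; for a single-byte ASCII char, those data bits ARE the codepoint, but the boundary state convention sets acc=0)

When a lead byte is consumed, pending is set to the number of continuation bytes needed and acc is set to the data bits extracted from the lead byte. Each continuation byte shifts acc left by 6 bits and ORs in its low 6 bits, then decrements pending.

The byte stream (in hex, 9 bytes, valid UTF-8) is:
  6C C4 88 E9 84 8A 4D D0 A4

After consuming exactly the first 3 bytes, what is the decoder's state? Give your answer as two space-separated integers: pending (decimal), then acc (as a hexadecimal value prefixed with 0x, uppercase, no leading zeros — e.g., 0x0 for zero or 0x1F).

Answer: 0 0x108

Derivation:
Byte[0]=6C: 1-byte. pending=0, acc=0x0
Byte[1]=C4: 2-byte lead. pending=1, acc=0x4
Byte[2]=88: continuation. acc=(acc<<6)|0x08=0x108, pending=0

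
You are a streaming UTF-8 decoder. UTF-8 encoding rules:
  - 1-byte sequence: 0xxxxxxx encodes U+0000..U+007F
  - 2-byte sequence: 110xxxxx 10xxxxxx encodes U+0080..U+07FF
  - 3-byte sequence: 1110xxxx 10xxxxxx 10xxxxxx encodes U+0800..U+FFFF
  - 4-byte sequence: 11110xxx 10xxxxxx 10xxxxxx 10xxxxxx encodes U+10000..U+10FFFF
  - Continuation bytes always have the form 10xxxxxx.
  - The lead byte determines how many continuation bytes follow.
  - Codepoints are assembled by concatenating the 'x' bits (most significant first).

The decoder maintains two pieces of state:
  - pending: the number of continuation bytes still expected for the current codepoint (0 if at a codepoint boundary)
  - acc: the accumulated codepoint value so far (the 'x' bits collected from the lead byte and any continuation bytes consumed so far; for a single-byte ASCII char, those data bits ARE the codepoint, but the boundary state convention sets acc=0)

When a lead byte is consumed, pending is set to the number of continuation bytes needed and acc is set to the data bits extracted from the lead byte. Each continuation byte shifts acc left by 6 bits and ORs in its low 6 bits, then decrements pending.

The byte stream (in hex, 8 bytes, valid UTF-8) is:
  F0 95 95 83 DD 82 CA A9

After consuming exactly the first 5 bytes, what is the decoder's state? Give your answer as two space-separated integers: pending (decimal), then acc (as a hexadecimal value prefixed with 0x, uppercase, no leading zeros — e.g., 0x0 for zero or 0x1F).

Answer: 1 0x1D

Derivation:
Byte[0]=F0: 4-byte lead. pending=3, acc=0x0
Byte[1]=95: continuation. acc=(acc<<6)|0x15=0x15, pending=2
Byte[2]=95: continuation. acc=(acc<<6)|0x15=0x555, pending=1
Byte[3]=83: continuation. acc=(acc<<6)|0x03=0x15543, pending=0
Byte[4]=DD: 2-byte lead. pending=1, acc=0x1D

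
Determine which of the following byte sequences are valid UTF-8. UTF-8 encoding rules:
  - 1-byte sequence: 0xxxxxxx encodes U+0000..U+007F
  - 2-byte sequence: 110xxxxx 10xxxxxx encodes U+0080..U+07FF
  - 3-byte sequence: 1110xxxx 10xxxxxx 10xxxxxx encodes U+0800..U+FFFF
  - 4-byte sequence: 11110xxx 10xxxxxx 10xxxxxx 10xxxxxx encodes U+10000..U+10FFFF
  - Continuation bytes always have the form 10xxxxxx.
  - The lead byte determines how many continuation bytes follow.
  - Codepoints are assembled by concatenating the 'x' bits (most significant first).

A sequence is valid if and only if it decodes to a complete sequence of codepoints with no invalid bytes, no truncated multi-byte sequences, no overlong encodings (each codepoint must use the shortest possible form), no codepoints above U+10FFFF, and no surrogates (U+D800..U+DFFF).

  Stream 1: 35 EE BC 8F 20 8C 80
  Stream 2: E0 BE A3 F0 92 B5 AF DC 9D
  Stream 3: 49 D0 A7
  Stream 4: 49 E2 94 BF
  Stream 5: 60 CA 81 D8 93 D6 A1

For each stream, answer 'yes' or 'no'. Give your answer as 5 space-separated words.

Stream 1: error at byte offset 5. INVALID
Stream 2: decodes cleanly. VALID
Stream 3: decodes cleanly. VALID
Stream 4: decodes cleanly. VALID
Stream 5: decodes cleanly. VALID

Answer: no yes yes yes yes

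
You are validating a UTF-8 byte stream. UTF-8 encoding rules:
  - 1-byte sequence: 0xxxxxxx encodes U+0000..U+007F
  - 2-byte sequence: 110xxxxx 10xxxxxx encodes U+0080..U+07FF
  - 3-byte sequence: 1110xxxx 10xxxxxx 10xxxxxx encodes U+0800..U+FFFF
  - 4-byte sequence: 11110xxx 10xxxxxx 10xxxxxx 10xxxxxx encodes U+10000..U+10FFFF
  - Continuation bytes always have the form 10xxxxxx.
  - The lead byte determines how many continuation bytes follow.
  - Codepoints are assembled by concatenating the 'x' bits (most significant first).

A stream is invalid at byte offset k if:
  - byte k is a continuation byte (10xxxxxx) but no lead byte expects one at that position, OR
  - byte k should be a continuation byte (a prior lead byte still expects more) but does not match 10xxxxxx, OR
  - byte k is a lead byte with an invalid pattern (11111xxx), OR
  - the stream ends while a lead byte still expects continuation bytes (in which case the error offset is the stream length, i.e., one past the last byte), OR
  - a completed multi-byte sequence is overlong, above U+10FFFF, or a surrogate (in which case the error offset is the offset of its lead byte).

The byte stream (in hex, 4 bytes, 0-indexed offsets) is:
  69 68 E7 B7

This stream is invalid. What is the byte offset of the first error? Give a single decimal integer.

Answer: 4

Derivation:
Byte[0]=69: 1-byte ASCII. cp=U+0069
Byte[1]=68: 1-byte ASCII. cp=U+0068
Byte[2]=E7: 3-byte lead, need 2 cont bytes. acc=0x7
Byte[3]=B7: continuation. acc=(acc<<6)|0x37=0x1F7
Byte[4]: stream ended, expected continuation. INVALID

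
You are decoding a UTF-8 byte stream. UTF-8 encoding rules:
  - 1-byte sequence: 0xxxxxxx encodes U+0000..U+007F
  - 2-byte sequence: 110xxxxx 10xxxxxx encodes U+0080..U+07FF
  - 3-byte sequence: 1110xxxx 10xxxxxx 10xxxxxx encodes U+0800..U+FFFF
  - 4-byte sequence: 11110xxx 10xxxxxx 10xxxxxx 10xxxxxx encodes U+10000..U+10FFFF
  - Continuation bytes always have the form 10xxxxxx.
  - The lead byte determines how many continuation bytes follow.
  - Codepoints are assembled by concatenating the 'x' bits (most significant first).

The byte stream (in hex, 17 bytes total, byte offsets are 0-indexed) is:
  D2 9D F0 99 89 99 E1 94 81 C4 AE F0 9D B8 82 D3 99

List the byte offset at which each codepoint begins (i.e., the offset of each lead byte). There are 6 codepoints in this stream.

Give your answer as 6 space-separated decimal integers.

Answer: 0 2 6 9 11 15

Derivation:
Byte[0]=D2: 2-byte lead, need 1 cont bytes. acc=0x12
Byte[1]=9D: continuation. acc=(acc<<6)|0x1D=0x49D
Completed: cp=U+049D (starts at byte 0)
Byte[2]=F0: 4-byte lead, need 3 cont bytes. acc=0x0
Byte[3]=99: continuation. acc=(acc<<6)|0x19=0x19
Byte[4]=89: continuation. acc=(acc<<6)|0x09=0x649
Byte[5]=99: continuation. acc=(acc<<6)|0x19=0x19259
Completed: cp=U+19259 (starts at byte 2)
Byte[6]=E1: 3-byte lead, need 2 cont bytes. acc=0x1
Byte[7]=94: continuation. acc=(acc<<6)|0x14=0x54
Byte[8]=81: continuation. acc=(acc<<6)|0x01=0x1501
Completed: cp=U+1501 (starts at byte 6)
Byte[9]=C4: 2-byte lead, need 1 cont bytes. acc=0x4
Byte[10]=AE: continuation. acc=(acc<<6)|0x2E=0x12E
Completed: cp=U+012E (starts at byte 9)
Byte[11]=F0: 4-byte lead, need 3 cont bytes. acc=0x0
Byte[12]=9D: continuation. acc=(acc<<6)|0x1D=0x1D
Byte[13]=B8: continuation. acc=(acc<<6)|0x38=0x778
Byte[14]=82: continuation. acc=(acc<<6)|0x02=0x1DE02
Completed: cp=U+1DE02 (starts at byte 11)
Byte[15]=D3: 2-byte lead, need 1 cont bytes. acc=0x13
Byte[16]=99: continuation. acc=(acc<<6)|0x19=0x4D9
Completed: cp=U+04D9 (starts at byte 15)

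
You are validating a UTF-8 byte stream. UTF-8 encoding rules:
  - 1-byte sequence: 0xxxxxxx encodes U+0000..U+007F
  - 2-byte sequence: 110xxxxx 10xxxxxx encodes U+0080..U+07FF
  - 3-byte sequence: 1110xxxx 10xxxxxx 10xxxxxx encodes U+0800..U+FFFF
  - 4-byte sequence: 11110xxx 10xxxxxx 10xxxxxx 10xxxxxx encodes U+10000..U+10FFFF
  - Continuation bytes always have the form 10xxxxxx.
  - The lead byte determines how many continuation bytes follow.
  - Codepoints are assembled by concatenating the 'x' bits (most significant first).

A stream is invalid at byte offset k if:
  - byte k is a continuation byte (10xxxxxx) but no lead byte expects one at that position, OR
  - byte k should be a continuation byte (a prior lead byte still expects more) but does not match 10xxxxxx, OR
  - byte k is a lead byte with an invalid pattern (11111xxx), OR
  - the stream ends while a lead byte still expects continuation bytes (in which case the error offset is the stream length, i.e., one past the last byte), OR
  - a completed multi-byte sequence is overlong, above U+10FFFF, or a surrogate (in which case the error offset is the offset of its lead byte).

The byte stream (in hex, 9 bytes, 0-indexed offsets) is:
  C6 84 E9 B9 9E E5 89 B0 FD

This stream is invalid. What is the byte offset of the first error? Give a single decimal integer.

Answer: 8

Derivation:
Byte[0]=C6: 2-byte lead, need 1 cont bytes. acc=0x6
Byte[1]=84: continuation. acc=(acc<<6)|0x04=0x184
Completed: cp=U+0184 (starts at byte 0)
Byte[2]=E9: 3-byte lead, need 2 cont bytes. acc=0x9
Byte[3]=B9: continuation. acc=(acc<<6)|0x39=0x279
Byte[4]=9E: continuation. acc=(acc<<6)|0x1E=0x9E5E
Completed: cp=U+9E5E (starts at byte 2)
Byte[5]=E5: 3-byte lead, need 2 cont bytes. acc=0x5
Byte[6]=89: continuation. acc=(acc<<6)|0x09=0x149
Byte[7]=B0: continuation. acc=(acc<<6)|0x30=0x5270
Completed: cp=U+5270 (starts at byte 5)
Byte[8]=FD: INVALID lead byte (not 0xxx/110x/1110/11110)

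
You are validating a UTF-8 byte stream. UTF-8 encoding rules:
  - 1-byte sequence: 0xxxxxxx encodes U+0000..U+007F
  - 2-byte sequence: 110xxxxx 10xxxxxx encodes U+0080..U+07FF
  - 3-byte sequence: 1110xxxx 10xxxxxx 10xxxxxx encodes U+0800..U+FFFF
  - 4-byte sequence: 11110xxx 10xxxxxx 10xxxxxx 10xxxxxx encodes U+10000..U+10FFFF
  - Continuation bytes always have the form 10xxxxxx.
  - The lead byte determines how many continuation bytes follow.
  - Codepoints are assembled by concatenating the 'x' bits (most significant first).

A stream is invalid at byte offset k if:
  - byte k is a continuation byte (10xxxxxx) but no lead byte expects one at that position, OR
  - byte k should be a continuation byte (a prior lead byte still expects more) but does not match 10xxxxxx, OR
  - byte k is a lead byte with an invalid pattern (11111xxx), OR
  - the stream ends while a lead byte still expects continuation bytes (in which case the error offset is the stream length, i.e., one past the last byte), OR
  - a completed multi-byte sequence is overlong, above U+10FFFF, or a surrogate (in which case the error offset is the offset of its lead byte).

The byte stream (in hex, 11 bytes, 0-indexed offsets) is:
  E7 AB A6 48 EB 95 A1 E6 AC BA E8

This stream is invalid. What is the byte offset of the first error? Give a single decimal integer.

Answer: 11

Derivation:
Byte[0]=E7: 3-byte lead, need 2 cont bytes. acc=0x7
Byte[1]=AB: continuation. acc=(acc<<6)|0x2B=0x1EB
Byte[2]=A6: continuation. acc=(acc<<6)|0x26=0x7AE6
Completed: cp=U+7AE6 (starts at byte 0)
Byte[3]=48: 1-byte ASCII. cp=U+0048
Byte[4]=EB: 3-byte lead, need 2 cont bytes. acc=0xB
Byte[5]=95: continuation. acc=(acc<<6)|0x15=0x2D5
Byte[6]=A1: continuation. acc=(acc<<6)|0x21=0xB561
Completed: cp=U+B561 (starts at byte 4)
Byte[7]=E6: 3-byte lead, need 2 cont bytes. acc=0x6
Byte[8]=AC: continuation. acc=(acc<<6)|0x2C=0x1AC
Byte[9]=BA: continuation. acc=(acc<<6)|0x3A=0x6B3A
Completed: cp=U+6B3A (starts at byte 7)
Byte[10]=E8: 3-byte lead, need 2 cont bytes. acc=0x8
Byte[11]: stream ended, expected continuation. INVALID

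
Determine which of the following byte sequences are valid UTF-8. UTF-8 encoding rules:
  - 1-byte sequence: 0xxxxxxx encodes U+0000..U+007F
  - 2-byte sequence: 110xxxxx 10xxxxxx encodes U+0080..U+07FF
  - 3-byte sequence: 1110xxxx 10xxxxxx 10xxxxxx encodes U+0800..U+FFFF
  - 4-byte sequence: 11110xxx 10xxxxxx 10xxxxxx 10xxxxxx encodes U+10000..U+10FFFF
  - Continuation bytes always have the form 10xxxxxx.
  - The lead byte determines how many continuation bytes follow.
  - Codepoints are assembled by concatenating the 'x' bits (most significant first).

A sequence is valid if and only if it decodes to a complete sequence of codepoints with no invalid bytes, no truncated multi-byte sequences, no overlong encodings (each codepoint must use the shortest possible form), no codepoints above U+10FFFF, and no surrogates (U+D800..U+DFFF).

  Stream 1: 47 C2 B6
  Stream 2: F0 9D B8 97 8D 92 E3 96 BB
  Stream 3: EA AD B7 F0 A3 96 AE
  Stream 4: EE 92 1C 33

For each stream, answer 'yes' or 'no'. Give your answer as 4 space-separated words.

Stream 1: decodes cleanly. VALID
Stream 2: error at byte offset 4. INVALID
Stream 3: decodes cleanly. VALID
Stream 4: error at byte offset 2. INVALID

Answer: yes no yes no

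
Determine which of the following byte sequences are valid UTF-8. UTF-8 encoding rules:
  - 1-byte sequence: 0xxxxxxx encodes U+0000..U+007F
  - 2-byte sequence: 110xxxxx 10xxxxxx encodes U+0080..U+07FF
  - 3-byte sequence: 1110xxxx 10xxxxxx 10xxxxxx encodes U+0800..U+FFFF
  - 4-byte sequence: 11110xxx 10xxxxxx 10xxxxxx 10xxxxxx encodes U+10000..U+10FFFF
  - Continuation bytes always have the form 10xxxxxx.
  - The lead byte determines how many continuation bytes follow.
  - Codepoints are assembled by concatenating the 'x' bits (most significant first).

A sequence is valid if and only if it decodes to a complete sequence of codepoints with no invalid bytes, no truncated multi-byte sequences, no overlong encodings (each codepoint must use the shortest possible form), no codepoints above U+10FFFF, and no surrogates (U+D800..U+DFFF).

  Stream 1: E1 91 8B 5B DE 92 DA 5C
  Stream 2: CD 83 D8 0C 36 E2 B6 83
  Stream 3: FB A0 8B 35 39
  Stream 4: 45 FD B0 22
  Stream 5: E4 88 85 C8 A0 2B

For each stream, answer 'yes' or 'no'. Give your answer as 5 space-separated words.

Answer: no no no no yes

Derivation:
Stream 1: error at byte offset 7. INVALID
Stream 2: error at byte offset 3. INVALID
Stream 3: error at byte offset 0. INVALID
Stream 4: error at byte offset 1. INVALID
Stream 5: decodes cleanly. VALID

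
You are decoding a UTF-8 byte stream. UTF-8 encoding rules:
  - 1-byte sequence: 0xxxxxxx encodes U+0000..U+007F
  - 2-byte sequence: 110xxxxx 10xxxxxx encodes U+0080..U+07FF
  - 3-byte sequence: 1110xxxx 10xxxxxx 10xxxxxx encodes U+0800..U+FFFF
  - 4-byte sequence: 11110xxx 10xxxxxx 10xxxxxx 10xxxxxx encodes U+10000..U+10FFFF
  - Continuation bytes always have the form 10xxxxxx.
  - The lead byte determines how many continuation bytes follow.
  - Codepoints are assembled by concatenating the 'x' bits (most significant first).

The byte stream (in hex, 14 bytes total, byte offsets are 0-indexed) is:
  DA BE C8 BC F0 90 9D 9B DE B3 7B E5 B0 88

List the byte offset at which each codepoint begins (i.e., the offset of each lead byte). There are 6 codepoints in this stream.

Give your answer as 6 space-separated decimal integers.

Byte[0]=DA: 2-byte lead, need 1 cont bytes. acc=0x1A
Byte[1]=BE: continuation. acc=(acc<<6)|0x3E=0x6BE
Completed: cp=U+06BE (starts at byte 0)
Byte[2]=C8: 2-byte lead, need 1 cont bytes. acc=0x8
Byte[3]=BC: continuation. acc=(acc<<6)|0x3C=0x23C
Completed: cp=U+023C (starts at byte 2)
Byte[4]=F0: 4-byte lead, need 3 cont bytes. acc=0x0
Byte[5]=90: continuation. acc=(acc<<6)|0x10=0x10
Byte[6]=9D: continuation. acc=(acc<<6)|0x1D=0x41D
Byte[7]=9B: continuation. acc=(acc<<6)|0x1B=0x1075B
Completed: cp=U+1075B (starts at byte 4)
Byte[8]=DE: 2-byte lead, need 1 cont bytes. acc=0x1E
Byte[9]=B3: continuation. acc=(acc<<6)|0x33=0x7B3
Completed: cp=U+07B3 (starts at byte 8)
Byte[10]=7B: 1-byte ASCII. cp=U+007B
Byte[11]=E5: 3-byte lead, need 2 cont bytes. acc=0x5
Byte[12]=B0: continuation. acc=(acc<<6)|0x30=0x170
Byte[13]=88: continuation. acc=(acc<<6)|0x08=0x5C08
Completed: cp=U+5C08 (starts at byte 11)

Answer: 0 2 4 8 10 11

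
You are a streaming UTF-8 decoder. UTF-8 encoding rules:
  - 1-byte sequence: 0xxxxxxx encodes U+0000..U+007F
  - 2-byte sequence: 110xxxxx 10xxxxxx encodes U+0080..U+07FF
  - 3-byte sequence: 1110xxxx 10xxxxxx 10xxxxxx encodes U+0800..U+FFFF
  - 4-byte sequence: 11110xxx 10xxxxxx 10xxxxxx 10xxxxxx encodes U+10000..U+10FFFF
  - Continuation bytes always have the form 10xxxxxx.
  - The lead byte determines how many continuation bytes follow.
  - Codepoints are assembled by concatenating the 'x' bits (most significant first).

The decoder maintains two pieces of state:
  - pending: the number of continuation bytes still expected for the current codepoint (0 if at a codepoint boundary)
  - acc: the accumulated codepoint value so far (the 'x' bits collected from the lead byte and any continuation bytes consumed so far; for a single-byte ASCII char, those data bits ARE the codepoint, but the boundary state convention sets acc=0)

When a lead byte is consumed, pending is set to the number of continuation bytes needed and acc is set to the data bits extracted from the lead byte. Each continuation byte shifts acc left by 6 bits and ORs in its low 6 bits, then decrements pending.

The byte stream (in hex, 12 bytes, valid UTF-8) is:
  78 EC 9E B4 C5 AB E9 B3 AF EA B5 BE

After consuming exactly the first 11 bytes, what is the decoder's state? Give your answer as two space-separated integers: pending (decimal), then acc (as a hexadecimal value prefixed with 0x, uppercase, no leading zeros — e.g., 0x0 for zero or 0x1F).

Byte[0]=78: 1-byte. pending=0, acc=0x0
Byte[1]=EC: 3-byte lead. pending=2, acc=0xC
Byte[2]=9E: continuation. acc=(acc<<6)|0x1E=0x31E, pending=1
Byte[3]=B4: continuation. acc=(acc<<6)|0x34=0xC7B4, pending=0
Byte[4]=C5: 2-byte lead. pending=1, acc=0x5
Byte[5]=AB: continuation. acc=(acc<<6)|0x2B=0x16B, pending=0
Byte[6]=E9: 3-byte lead. pending=2, acc=0x9
Byte[7]=B3: continuation. acc=(acc<<6)|0x33=0x273, pending=1
Byte[8]=AF: continuation. acc=(acc<<6)|0x2F=0x9CEF, pending=0
Byte[9]=EA: 3-byte lead. pending=2, acc=0xA
Byte[10]=B5: continuation. acc=(acc<<6)|0x35=0x2B5, pending=1

Answer: 1 0x2B5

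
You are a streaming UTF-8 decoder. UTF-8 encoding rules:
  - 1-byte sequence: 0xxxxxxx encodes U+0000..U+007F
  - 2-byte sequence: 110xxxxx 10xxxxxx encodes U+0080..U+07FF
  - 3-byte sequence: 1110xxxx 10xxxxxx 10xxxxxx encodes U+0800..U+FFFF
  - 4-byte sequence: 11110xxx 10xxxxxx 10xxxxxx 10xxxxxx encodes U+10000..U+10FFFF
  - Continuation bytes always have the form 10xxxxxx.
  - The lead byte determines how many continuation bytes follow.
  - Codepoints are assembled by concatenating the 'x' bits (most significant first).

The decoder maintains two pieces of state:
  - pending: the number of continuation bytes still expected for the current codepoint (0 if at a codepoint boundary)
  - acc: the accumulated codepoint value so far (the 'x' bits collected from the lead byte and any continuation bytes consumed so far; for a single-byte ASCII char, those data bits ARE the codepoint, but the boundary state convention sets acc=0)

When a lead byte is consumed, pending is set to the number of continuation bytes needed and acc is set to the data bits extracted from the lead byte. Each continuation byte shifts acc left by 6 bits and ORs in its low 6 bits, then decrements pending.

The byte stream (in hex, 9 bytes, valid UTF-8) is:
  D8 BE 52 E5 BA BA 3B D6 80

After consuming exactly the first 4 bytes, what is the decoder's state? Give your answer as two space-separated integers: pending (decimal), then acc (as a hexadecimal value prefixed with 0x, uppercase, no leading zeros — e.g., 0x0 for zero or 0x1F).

Byte[0]=D8: 2-byte lead. pending=1, acc=0x18
Byte[1]=BE: continuation. acc=(acc<<6)|0x3E=0x63E, pending=0
Byte[2]=52: 1-byte. pending=0, acc=0x0
Byte[3]=E5: 3-byte lead. pending=2, acc=0x5

Answer: 2 0x5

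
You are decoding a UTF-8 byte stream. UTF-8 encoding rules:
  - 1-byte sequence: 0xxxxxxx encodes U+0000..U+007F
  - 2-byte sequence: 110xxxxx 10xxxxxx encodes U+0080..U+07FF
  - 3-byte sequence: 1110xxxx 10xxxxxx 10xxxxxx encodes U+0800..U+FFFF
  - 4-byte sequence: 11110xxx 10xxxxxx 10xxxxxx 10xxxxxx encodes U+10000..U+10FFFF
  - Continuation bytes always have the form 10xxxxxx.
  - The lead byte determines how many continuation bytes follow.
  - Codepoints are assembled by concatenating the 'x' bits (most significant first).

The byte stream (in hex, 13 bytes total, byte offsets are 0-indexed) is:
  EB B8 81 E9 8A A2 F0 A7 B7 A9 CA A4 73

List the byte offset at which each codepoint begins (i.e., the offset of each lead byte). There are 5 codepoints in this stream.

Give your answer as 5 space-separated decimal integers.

Answer: 0 3 6 10 12

Derivation:
Byte[0]=EB: 3-byte lead, need 2 cont bytes. acc=0xB
Byte[1]=B8: continuation. acc=(acc<<6)|0x38=0x2F8
Byte[2]=81: continuation. acc=(acc<<6)|0x01=0xBE01
Completed: cp=U+BE01 (starts at byte 0)
Byte[3]=E9: 3-byte lead, need 2 cont bytes. acc=0x9
Byte[4]=8A: continuation. acc=(acc<<6)|0x0A=0x24A
Byte[5]=A2: continuation. acc=(acc<<6)|0x22=0x92A2
Completed: cp=U+92A2 (starts at byte 3)
Byte[6]=F0: 4-byte lead, need 3 cont bytes. acc=0x0
Byte[7]=A7: continuation. acc=(acc<<6)|0x27=0x27
Byte[8]=B7: continuation. acc=(acc<<6)|0x37=0x9F7
Byte[9]=A9: continuation. acc=(acc<<6)|0x29=0x27DE9
Completed: cp=U+27DE9 (starts at byte 6)
Byte[10]=CA: 2-byte lead, need 1 cont bytes. acc=0xA
Byte[11]=A4: continuation. acc=(acc<<6)|0x24=0x2A4
Completed: cp=U+02A4 (starts at byte 10)
Byte[12]=73: 1-byte ASCII. cp=U+0073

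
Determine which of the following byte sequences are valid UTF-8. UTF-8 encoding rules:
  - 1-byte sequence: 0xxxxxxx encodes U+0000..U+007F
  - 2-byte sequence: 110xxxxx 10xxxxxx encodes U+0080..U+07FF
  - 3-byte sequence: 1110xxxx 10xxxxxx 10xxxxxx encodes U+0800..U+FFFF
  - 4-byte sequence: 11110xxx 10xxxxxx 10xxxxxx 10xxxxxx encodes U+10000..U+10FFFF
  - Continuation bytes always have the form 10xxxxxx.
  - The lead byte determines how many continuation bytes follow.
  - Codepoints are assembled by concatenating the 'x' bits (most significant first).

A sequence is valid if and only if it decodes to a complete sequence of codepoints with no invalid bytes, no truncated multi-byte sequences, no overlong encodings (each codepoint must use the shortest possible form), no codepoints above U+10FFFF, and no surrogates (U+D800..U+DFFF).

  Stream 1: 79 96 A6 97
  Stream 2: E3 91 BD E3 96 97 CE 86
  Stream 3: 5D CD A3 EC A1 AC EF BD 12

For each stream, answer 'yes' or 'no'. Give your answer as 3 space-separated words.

Answer: no yes no

Derivation:
Stream 1: error at byte offset 1. INVALID
Stream 2: decodes cleanly. VALID
Stream 3: error at byte offset 8. INVALID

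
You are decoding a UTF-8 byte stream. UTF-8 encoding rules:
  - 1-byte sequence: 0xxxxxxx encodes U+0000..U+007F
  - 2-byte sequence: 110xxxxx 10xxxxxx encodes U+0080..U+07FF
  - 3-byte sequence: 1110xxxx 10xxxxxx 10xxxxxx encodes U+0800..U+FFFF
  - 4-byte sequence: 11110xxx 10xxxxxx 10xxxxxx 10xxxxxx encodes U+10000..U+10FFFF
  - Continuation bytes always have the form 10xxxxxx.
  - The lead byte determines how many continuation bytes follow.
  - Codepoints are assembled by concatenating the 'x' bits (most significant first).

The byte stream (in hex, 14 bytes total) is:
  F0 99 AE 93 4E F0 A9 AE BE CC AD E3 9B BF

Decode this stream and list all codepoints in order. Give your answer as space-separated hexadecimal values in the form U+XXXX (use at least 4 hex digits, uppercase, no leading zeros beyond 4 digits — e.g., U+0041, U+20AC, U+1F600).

Answer: U+19B93 U+004E U+29BBE U+032D U+36FF

Derivation:
Byte[0]=F0: 4-byte lead, need 3 cont bytes. acc=0x0
Byte[1]=99: continuation. acc=(acc<<6)|0x19=0x19
Byte[2]=AE: continuation. acc=(acc<<6)|0x2E=0x66E
Byte[3]=93: continuation. acc=(acc<<6)|0x13=0x19B93
Completed: cp=U+19B93 (starts at byte 0)
Byte[4]=4E: 1-byte ASCII. cp=U+004E
Byte[5]=F0: 4-byte lead, need 3 cont bytes. acc=0x0
Byte[6]=A9: continuation. acc=(acc<<6)|0x29=0x29
Byte[7]=AE: continuation. acc=(acc<<6)|0x2E=0xA6E
Byte[8]=BE: continuation. acc=(acc<<6)|0x3E=0x29BBE
Completed: cp=U+29BBE (starts at byte 5)
Byte[9]=CC: 2-byte lead, need 1 cont bytes. acc=0xC
Byte[10]=AD: continuation. acc=(acc<<6)|0x2D=0x32D
Completed: cp=U+032D (starts at byte 9)
Byte[11]=E3: 3-byte lead, need 2 cont bytes. acc=0x3
Byte[12]=9B: continuation. acc=(acc<<6)|0x1B=0xDB
Byte[13]=BF: continuation. acc=(acc<<6)|0x3F=0x36FF
Completed: cp=U+36FF (starts at byte 11)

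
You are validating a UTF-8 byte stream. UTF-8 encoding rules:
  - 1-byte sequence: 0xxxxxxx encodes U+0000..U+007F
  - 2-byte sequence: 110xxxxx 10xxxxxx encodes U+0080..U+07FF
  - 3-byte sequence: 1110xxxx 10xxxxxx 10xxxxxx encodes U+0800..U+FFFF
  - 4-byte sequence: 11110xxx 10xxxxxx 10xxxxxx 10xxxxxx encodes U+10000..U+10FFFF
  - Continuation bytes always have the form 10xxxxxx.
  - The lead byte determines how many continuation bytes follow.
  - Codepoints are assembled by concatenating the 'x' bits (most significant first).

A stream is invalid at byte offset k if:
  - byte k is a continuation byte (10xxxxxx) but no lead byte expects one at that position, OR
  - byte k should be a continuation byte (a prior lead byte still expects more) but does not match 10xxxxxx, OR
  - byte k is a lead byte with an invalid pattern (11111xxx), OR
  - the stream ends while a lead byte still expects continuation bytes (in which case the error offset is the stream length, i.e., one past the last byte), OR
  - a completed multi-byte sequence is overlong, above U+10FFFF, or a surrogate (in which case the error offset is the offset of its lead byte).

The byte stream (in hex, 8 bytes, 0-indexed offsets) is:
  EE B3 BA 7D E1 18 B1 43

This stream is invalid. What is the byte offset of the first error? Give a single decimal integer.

Answer: 5

Derivation:
Byte[0]=EE: 3-byte lead, need 2 cont bytes. acc=0xE
Byte[1]=B3: continuation. acc=(acc<<6)|0x33=0x3B3
Byte[2]=BA: continuation. acc=(acc<<6)|0x3A=0xECFA
Completed: cp=U+ECFA (starts at byte 0)
Byte[3]=7D: 1-byte ASCII. cp=U+007D
Byte[4]=E1: 3-byte lead, need 2 cont bytes. acc=0x1
Byte[5]=18: expected 10xxxxxx continuation. INVALID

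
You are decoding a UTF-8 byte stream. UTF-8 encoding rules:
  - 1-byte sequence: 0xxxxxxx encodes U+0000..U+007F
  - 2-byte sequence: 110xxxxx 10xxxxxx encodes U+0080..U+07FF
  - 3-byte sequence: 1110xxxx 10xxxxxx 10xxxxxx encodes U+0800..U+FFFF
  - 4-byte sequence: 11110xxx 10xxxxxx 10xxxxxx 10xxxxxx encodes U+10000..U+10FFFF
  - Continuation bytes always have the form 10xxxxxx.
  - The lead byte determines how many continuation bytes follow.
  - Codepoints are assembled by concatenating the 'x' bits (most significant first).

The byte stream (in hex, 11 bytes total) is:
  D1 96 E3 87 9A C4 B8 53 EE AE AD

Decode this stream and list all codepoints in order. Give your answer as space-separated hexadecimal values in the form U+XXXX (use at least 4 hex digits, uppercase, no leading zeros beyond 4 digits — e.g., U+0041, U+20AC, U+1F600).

Answer: U+0456 U+31DA U+0138 U+0053 U+EBAD

Derivation:
Byte[0]=D1: 2-byte lead, need 1 cont bytes. acc=0x11
Byte[1]=96: continuation. acc=(acc<<6)|0x16=0x456
Completed: cp=U+0456 (starts at byte 0)
Byte[2]=E3: 3-byte lead, need 2 cont bytes. acc=0x3
Byte[3]=87: continuation. acc=(acc<<6)|0x07=0xC7
Byte[4]=9A: continuation. acc=(acc<<6)|0x1A=0x31DA
Completed: cp=U+31DA (starts at byte 2)
Byte[5]=C4: 2-byte lead, need 1 cont bytes. acc=0x4
Byte[6]=B8: continuation. acc=(acc<<6)|0x38=0x138
Completed: cp=U+0138 (starts at byte 5)
Byte[7]=53: 1-byte ASCII. cp=U+0053
Byte[8]=EE: 3-byte lead, need 2 cont bytes. acc=0xE
Byte[9]=AE: continuation. acc=(acc<<6)|0x2E=0x3AE
Byte[10]=AD: continuation. acc=(acc<<6)|0x2D=0xEBAD
Completed: cp=U+EBAD (starts at byte 8)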